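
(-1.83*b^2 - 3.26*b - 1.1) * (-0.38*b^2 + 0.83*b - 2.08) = 0.6954*b^4 - 0.2801*b^3 + 1.5186*b^2 + 5.8678*b + 2.288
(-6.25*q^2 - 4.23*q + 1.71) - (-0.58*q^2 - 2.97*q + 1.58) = -5.67*q^2 - 1.26*q + 0.13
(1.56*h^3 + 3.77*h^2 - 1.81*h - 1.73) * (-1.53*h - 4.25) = -2.3868*h^4 - 12.3981*h^3 - 13.2532*h^2 + 10.3394*h + 7.3525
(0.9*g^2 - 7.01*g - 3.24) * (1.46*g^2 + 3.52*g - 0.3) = 1.314*g^4 - 7.0666*g^3 - 29.6756*g^2 - 9.3018*g + 0.972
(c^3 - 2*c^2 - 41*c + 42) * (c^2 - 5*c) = c^5 - 7*c^4 - 31*c^3 + 247*c^2 - 210*c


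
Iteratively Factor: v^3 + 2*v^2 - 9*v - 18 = (v - 3)*(v^2 + 5*v + 6) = (v - 3)*(v + 3)*(v + 2)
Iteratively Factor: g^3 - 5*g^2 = (g)*(g^2 - 5*g) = g^2*(g - 5)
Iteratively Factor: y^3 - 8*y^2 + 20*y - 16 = (y - 4)*(y^2 - 4*y + 4) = (y - 4)*(y - 2)*(y - 2)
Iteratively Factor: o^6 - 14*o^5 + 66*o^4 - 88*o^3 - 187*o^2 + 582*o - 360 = (o - 3)*(o^5 - 11*o^4 + 33*o^3 + 11*o^2 - 154*o + 120) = (o - 3)*(o + 2)*(o^4 - 13*o^3 + 59*o^2 - 107*o + 60) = (o - 4)*(o - 3)*(o + 2)*(o^3 - 9*o^2 + 23*o - 15) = (o - 4)*(o - 3)*(o - 1)*(o + 2)*(o^2 - 8*o + 15) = (o - 4)*(o - 3)^2*(o - 1)*(o + 2)*(o - 5)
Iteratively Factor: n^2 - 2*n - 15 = (n + 3)*(n - 5)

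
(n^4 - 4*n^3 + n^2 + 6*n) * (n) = n^5 - 4*n^4 + n^3 + 6*n^2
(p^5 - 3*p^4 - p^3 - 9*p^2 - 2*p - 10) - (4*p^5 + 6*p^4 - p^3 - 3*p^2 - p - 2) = -3*p^5 - 9*p^4 - 6*p^2 - p - 8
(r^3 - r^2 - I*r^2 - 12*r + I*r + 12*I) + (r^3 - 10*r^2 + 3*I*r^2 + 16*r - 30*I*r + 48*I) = 2*r^3 - 11*r^2 + 2*I*r^2 + 4*r - 29*I*r + 60*I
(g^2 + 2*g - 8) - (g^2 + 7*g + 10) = -5*g - 18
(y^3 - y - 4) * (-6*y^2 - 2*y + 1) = -6*y^5 - 2*y^4 + 7*y^3 + 26*y^2 + 7*y - 4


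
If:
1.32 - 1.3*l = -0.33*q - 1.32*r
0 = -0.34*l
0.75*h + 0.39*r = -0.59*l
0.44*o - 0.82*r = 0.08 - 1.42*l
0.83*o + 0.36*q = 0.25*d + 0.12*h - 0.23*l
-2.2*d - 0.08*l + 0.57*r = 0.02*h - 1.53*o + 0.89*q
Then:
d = -7.02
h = 1.43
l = 0.00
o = -4.96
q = 7.04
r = -2.76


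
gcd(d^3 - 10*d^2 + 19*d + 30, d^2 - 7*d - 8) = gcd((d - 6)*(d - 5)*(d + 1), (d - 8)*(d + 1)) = d + 1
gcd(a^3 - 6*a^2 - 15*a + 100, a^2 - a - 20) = a^2 - a - 20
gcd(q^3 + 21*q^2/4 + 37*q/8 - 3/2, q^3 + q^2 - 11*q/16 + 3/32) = q^2 + 5*q/4 - 3/8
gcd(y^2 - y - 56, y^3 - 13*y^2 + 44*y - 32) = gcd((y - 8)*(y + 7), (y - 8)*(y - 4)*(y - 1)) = y - 8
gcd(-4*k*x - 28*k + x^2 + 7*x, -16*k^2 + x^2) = -4*k + x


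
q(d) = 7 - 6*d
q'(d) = -6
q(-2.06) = 19.36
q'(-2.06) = -6.00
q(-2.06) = 19.36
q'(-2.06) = -6.00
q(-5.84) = 42.04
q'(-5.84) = -6.00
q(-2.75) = 23.50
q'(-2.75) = -6.00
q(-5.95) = 42.70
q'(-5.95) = -6.00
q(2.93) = -10.58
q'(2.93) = -6.00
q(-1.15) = 13.90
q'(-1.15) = -6.00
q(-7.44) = 51.64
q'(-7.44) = -6.00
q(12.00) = -65.00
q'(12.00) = -6.00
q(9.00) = -47.00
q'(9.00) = -6.00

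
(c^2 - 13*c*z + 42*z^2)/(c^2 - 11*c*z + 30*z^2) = (-c + 7*z)/(-c + 5*z)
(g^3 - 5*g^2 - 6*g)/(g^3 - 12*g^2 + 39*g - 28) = g*(g^2 - 5*g - 6)/(g^3 - 12*g^2 + 39*g - 28)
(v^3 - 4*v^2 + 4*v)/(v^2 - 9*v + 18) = v*(v^2 - 4*v + 4)/(v^2 - 9*v + 18)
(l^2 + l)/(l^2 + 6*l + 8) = l*(l + 1)/(l^2 + 6*l + 8)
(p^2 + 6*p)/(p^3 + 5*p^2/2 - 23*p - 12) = 2*p/(2*p^2 - 7*p - 4)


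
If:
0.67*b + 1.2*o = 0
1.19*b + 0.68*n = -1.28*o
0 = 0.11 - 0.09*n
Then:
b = -1.75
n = 1.22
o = 0.98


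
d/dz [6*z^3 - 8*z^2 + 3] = 2*z*(9*z - 8)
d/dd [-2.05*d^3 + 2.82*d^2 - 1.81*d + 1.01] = -6.15*d^2 + 5.64*d - 1.81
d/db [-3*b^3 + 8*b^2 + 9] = b*(16 - 9*b)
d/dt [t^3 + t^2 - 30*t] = 3*t^2 + 2*t - 30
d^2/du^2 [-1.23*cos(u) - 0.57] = 1.23*cos(u)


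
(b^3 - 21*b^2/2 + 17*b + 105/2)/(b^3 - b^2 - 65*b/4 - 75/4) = 2*(b - 7)/(2*b + 5)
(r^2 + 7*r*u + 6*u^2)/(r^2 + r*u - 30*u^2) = (r + u)/(r - 5*u)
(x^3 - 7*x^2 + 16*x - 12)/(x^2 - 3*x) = x - 4 + 4/x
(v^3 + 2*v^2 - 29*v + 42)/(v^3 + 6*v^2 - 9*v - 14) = (v - 3)/(v + 1)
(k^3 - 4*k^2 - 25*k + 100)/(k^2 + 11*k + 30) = (k^2 - 9*k + 20)/(k + 6)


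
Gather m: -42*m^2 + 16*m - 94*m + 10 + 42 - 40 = -42*m^2 - 78*m + 12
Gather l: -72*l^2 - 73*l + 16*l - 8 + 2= -72*l^2 - 57*l - 6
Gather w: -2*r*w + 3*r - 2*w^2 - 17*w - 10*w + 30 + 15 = 3*r - 2*w^2 + w*(-2*r - 27) + 45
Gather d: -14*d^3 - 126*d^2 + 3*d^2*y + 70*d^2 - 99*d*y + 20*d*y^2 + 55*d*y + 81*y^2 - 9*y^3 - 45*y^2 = -14*d^3 + d^2*(3*y - 56) + d*(20*y^2 - 44*y) - 9*y^3 + 36*y^2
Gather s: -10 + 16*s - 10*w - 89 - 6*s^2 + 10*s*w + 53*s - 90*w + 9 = -6*s^2 + s*(10*w + 69) - 100*w - 90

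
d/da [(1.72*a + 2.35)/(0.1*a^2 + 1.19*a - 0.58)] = (0.172*a^2 + 2.0468*a - (0.2*a + 1.19)*(1.72*a + 2.35) - 0.9976)/(0.1*a^2 + 1.19*a - 0.58)^2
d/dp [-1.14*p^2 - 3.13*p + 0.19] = -2.28*p - 3.13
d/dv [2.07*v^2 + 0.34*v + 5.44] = 4.14*v + 0.34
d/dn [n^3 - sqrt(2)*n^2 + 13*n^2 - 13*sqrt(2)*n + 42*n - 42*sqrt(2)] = 3*n^2 - 2*sqrt(2)*n + 26*n - 13*sqrt(2) + 42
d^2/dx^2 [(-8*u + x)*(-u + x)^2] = -20*u + 6*x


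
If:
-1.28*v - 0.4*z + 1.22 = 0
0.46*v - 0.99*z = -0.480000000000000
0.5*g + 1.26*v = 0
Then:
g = -1.76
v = 0.70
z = 0.81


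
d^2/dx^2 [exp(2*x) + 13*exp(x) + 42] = (4*exp(x) + 13)*exp(x)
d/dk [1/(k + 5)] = -1/(k + 5)^2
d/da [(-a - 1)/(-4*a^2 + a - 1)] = (4*a^2 - a - (a + 1)*(8*a - 1) + 1)/(4*a^2 - a + 1)^2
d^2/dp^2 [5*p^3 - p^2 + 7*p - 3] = 30*p - 2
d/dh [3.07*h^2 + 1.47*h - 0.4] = 6.14*h + 1.47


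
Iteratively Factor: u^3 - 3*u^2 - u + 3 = (u - 1)*(u^2 - 2*u - 3) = (u - 1)*(u + 1)*(u - 3)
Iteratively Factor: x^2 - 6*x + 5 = (x - 5)*(x - 1)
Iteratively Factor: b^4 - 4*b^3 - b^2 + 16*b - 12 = (b - 1)*(b^3 - 3*b^2 - 4*b + 12) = (b - 1)*(b + 2)*(b^2 - 5*b + 6) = (b - 2)*(b - 1)*(b + 2)*(b - 3)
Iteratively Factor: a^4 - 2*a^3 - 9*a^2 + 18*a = (a)*(a^3 - 2*a^2 - 9*a + 18) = a*(a + 3)*(a^2 - 5*a + 6) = a*(a - 2)*(a + 3)*(a - 3)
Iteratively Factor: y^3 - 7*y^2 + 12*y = (y)*(y^2 - 7*y + 12) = y*(y - 3)*(y - 4)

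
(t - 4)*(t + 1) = t^2 - 3*t - 4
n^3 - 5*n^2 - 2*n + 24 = (n - 4)*(n - 3)*(n + 2)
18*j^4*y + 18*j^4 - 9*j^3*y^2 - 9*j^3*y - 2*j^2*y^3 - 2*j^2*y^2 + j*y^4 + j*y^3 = (-3*j + y)*(-2*j + y)*(3*j + y)*(j*y + j)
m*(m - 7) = m^2 - 7*m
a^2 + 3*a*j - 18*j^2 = (a - 3*j)*(a + 6*j)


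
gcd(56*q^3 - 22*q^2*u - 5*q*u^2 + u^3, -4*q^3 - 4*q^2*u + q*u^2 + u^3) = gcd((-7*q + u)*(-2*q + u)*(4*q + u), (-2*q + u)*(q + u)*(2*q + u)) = 2*q - u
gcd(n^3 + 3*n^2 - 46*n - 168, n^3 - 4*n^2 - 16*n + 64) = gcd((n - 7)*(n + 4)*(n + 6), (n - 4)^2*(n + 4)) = n + 4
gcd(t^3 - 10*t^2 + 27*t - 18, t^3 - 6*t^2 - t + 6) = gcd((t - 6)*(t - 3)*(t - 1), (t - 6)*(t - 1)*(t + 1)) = t^2 - 7*t + 6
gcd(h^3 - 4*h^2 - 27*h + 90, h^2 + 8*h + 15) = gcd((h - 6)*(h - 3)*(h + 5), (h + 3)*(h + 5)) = h + 5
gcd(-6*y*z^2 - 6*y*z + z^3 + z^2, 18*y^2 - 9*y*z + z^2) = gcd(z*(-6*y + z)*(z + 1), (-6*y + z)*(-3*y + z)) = 6*y - z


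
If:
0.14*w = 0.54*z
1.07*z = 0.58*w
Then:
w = 0.00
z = 0.00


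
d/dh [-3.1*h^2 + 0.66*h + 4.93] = 0.66 - 6.2*h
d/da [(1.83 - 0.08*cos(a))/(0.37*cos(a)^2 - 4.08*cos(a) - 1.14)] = (-0.0296*cos(a)^2 + 1.3542*cos(a) - 7.5576)*sin(a)/(0.1369*cos(a)^4 - 3.0192*cos(a)^3 + 15.8028*cos(a)^2 + 9.3024*cos(a) + 1.2996)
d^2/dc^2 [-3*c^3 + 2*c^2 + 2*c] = 4 - 18*c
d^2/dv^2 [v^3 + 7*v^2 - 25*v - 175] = 6*v + 14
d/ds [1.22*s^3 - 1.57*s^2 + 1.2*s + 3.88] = 3.66*s^2 - 3.14*s + 1.2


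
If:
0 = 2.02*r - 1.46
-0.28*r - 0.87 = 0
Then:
No Solution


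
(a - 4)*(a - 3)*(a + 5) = a^3 - 2*a^2 - 23*a + 60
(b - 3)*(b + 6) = b^2 + 3*b - 18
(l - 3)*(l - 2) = l^2 - 5*l + 6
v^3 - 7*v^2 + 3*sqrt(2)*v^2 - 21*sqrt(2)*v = v*(v - 7)*(v + 3*sqrt(2))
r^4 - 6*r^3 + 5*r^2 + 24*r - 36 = (r - 3)^2*(r - 2)*(r + 2)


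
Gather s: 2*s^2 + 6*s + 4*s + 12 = 2*s^2 + 10*s + 12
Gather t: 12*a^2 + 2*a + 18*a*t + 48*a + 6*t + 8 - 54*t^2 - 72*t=12*a^2 + 50*a - 54*t^2 + t*(18*a - 66) + 8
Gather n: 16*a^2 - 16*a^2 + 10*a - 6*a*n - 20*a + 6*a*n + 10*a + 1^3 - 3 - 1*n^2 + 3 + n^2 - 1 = 0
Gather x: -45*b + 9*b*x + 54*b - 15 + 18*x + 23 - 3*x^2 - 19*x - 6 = 9*b - 3*x^2 + x*(9*b - 1) + 2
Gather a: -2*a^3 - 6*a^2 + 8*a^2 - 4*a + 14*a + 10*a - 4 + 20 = -2*a^3 + 2*a^2 + 20*a + 16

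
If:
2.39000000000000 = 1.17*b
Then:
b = 2.04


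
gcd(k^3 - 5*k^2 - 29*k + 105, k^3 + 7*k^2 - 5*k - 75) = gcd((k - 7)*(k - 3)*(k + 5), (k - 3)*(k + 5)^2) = k^2 + 2*k - 15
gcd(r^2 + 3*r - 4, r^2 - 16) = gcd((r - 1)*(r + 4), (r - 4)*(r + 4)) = r + 4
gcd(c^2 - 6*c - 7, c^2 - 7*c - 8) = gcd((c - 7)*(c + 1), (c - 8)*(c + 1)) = c + 1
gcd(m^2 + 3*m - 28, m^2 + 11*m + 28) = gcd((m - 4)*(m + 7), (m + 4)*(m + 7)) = m + 7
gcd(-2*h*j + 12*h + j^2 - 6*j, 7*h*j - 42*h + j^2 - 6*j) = j - 6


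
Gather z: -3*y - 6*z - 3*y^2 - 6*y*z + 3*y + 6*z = -3*y^2 - 6*y*z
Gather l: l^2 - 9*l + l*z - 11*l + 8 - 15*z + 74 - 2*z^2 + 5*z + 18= l^2 + l*(z - 20) - 2*z^2 - 10*z + 100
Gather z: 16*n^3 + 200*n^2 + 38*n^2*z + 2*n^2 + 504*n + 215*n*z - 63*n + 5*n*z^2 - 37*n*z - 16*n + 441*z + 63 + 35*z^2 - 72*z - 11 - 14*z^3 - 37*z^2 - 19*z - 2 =16*n^3 + 202*n^2 + 425*n - 14*z^3 + z^2*(5*n - 2) + z*(38*n^2 + 178*n + 350) + 50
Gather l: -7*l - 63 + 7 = -7*l - 56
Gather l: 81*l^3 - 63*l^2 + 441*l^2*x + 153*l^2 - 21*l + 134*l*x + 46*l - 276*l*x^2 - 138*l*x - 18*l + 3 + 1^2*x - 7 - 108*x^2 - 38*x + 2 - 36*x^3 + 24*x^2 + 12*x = 81*l^3 + l^2*(441*x + 90) + l*(-276*x^2 - 4*x + 7) - 36*x^3 - 84*x^2 - 25*x - 2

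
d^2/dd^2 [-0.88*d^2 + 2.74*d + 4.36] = -1.76000000000000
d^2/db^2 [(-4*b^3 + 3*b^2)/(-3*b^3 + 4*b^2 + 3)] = 6*(7*b^6 + 72*b^4 - 79*b^3 + 36*b^2 + 36*b - 9)/(27*b^9 - 108*b^8 + 144*b^7 - 145*b^6 + 216*b^5 - 144*b^4 + 81*b^3 - 108*b^2 - 27)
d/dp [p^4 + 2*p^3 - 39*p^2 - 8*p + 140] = 4*p^3 + 6*p^2 - 78*p - 8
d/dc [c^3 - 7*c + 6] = 3*c^2 - 7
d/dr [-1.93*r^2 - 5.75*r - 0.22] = -3.86*r - 5.75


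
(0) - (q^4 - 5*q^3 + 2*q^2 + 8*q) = -q^4 + 5*q^3 - 2*q^2 - 8*q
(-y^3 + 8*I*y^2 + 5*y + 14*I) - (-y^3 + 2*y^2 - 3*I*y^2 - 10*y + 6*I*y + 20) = -2*y^2 + 11*I*y^2 + 15*y - 6*I*y - 20 + 14*I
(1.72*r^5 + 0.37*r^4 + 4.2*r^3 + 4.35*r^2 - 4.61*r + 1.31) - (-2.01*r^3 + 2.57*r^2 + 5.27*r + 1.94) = 1.72*r^5 + 0.37*r^4 + 6.21*r^3 + 1.78*r^2 - 9.88*r - 0.63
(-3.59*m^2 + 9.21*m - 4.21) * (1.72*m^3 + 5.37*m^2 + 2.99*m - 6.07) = -6.1748*m^5 - 3.4371*m^4 + 31.4824*m^3 + 26.7215*m^2 - 68.4926*m + 25.5547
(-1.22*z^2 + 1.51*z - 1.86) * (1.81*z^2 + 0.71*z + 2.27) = -2.2082*z^4 + 1.8669*z^3 - 5.0639*z^2 + 2.1071*z - 4.2222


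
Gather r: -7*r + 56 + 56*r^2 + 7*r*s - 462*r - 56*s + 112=56*r^2 + r*(7*s - 469) - 56*s + 168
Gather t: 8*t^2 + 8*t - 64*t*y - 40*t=8*t^2 + t*(-64*y - 32)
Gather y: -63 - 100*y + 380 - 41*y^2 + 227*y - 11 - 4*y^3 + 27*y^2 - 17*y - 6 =-4*y^3 - 14*y^2 + 110*y + 300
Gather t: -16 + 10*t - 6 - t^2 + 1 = -t^2 + 10*t - 21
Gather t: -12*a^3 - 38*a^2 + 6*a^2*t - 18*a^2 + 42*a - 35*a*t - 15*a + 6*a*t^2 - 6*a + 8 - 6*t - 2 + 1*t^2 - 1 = -12*a^3 - 56*a^2 + 21*a + t^2*(6*a + 1) + t*(6*a^2 - 35*a - 6) + 5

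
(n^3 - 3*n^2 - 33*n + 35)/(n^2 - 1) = (n^2 - 2*n - 35)/(n + 1)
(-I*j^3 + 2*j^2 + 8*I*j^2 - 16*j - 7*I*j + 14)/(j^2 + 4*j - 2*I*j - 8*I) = (-I*j^3 + j^2*(2 + 8*I) + j*(-16 - 7*I) + 14)/(j^2 + 2*j*(2 - I) - 8*I)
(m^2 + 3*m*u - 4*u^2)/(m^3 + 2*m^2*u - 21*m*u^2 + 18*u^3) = (-m - 4*u)/(-m^2 - 3*m*u + 18*u^2)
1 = 1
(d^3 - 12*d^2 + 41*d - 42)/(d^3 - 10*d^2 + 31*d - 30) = (d - 7)/(d - 5)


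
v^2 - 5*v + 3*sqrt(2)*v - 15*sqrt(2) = (v - 5)*(v + 3*sqrt(2))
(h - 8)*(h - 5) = h^2 - 13*h + 40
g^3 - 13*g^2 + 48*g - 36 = (g - 6)^2*(g - 1)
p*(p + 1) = p^2 + p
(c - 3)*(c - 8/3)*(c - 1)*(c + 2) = c^4 - 14*c^3/3 + c^2/3 + 58*c/3 - 16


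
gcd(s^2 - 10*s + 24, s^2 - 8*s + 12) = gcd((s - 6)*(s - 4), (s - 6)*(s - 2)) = s - 6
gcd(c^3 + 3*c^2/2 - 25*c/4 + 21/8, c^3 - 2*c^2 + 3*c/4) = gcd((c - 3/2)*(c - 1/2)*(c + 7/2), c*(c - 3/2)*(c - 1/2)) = c^2 - 2*c + 3/4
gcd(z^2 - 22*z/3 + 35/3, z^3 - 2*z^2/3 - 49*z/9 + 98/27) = z - 7/3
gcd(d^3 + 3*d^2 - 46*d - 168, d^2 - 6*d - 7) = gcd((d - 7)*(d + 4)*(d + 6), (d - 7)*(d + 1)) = d - 7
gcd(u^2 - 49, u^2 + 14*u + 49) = u + 7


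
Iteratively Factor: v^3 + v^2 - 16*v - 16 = (v - 4)*(v^2 + 5*v + 4) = (v - 4)*(v + 4)*(v + 1)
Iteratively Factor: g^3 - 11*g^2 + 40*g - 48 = (g - 4)*(g^2 - 7*g + 12) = (g - 4)*(g - 3)*(g - 4)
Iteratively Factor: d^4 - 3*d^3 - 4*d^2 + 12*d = (d - 2)*(d^3 - d^2 - 6*d) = (d - 3)*(d - 2)*(d^2 + 2*d) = (d - 3)*(d - 2)*(d + 2)*(d)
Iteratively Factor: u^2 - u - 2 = (u - 2)*(u + 1)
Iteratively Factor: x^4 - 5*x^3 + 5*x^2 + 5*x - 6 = (x - 3)*(x^3 - 2*x^2 - x + 2) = (x - 3)*(x - 1)*(x^2 - x - 2) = (x - 3)*(x - 2)*(x - 1)*(x + 1)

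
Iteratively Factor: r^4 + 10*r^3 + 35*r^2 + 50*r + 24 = (r + 1)*(r^3 + 9*r^2 + 26*r + 24) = (r + 1)*(r + 2)*(r^2 + 7*r + 12) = (r + 1)*(r + 2)*(r + 3)*(r + 4)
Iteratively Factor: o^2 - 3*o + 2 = (o - 2)*(o - 1)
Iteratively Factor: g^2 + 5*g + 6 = (g + 3)*(g + 2)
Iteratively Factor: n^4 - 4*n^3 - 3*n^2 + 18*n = (n - 3)*(n^3 - n^2 - 6*n) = n*(n - 3)*(n^2 - n - 6) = n*(n - 3)*(n + 2)*(n - 3)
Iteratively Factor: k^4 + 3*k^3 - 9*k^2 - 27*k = (k + 3)*(k^3 - 9*k) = k*(k + 3)*(k^2 - 9) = k*(k - 3)*(k + 3)*(k + 3)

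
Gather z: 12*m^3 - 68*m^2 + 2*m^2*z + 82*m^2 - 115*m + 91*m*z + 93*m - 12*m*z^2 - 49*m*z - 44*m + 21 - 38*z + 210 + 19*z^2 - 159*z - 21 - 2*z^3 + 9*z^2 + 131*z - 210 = 12*m^3 + 14*m^2 - 66*m - 2*z^3 + z^2*(28 - 12*m) + z*(2*m^2 + 42*m - 66)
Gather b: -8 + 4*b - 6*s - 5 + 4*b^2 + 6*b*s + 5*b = 4*b^2 + b*(6*s + 9) - 6*s - 13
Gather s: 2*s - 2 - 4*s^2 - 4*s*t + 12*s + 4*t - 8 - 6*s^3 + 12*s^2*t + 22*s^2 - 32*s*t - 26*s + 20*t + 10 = -6*s^3 + s^2*(12*t + 18) + s*(-36*t - 12) + 24*t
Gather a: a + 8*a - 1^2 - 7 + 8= 9*a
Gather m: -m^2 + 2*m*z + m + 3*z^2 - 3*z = -m^2 + m*(2*z + 1) + 3*z^2 - 3*z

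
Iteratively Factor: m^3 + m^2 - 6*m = (m - 2)*(m^2 + 3*m) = (m - 2)*(m + 3)*(m)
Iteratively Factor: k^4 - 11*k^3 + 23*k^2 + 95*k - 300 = (k + 3)*(k^3 - 14*k^2 + 65*k - 100) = (k - 5)*(k + 3)*(k^2 - 9*k + 20) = (k - 5)*(k - 4)*(k + 3)*(k - 5)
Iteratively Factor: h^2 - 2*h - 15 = (h + 3)*(h - 5)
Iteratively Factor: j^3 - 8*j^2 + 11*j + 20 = (j - 5)*(j^2 - 3*j - 4) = (j - 5)*(j - 4)*(j + 1)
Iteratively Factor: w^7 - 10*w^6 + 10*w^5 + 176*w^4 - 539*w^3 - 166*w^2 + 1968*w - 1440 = (w - 5)*(w^6 - 5*w^5 - 15*w^4 + 101*w^3 - 34*w^2 - 336*w + 288) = (w - 5)*(w - 1)*(w^5 - 4*w^4 - 19*w^3 + 82*w^2 + 48*w - 288) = (w - 5)*(w - 1)*(w + 4)*(w^4 - 8*w^3 + 13*w^2 + 30*w - 72) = (w - 5)*(w - 3)*(w - 1)*(w + 4)*(w^3 - 5*w^2 - 2*w + 24) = (w - 5)*(w - 3)^2*(w - 1)*(w + 4)*(w^2 - 2*w - 8) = (w - 5)*(w - 3)^2*(w - 1)*(w + 2)*(w + 4)*(w - 4)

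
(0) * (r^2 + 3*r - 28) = 0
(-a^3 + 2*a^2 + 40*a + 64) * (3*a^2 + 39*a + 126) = -3*a^5 - 33*a^4 + 72*a^3 + 2004*a^2 + 7536*a + 8064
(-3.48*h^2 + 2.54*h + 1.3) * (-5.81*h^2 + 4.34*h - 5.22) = 20.2188*h^4 - 29.8606*h^3 + 21.6362*h^2 - 7.6168*h - 6.786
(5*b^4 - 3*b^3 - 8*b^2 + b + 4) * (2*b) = 10*b^5 - 6*b^4 - 16*b^3 + 2*b^2 + 8*b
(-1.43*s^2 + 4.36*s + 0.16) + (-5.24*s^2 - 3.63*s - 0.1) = -6.67*s^2 + 0.73*s + 0.06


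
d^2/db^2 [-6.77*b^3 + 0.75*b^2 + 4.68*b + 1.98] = 1.5 - 40.62*b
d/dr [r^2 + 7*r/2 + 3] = 2*r + 7/2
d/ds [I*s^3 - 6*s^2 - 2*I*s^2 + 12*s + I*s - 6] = 3*I*s^2 - 12*s - 4*I*s + 12 + I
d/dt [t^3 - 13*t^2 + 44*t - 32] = 3*t^2 - 26*t + 44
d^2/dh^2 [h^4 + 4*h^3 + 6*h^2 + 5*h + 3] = 12*h^2 + 24*h + 12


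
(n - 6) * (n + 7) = n^2 + n - 42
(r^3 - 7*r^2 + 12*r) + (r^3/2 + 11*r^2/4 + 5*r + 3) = 3*r^3/2 - 17*r^2/4 + 17*r + 3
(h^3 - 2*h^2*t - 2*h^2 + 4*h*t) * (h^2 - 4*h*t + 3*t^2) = h^5 - 6*h^4*t - 2*h^4 + 11*h^3*t^2 + 12*h^3*t - 6*h^2*t^3 - 22*h^2*t^2 + 12*h*t^3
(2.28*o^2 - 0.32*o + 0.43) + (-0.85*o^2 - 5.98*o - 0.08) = 1.43*o^2 - 6.3*o + 0.35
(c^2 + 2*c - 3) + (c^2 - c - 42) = 2*c^2 + c - 45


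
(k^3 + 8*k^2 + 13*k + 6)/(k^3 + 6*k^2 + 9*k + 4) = (k + 6)/(k + 4)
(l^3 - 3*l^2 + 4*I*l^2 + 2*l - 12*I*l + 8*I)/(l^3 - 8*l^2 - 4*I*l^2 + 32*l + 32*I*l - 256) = (l^2 - 3*l + 2)/(l^2 - 8*l*(1 + I) + 64*I)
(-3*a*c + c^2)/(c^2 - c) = (-3*a + c)/(c - 1)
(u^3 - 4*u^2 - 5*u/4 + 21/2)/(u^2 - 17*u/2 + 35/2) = (u^2 - u/2 - 3)/(u - 5)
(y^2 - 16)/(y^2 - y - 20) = (y - 4)/(y - 5)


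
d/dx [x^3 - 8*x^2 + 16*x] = 3*x^2 - 16*x + 16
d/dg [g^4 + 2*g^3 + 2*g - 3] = 4*g^3 + 6*g^2 + 2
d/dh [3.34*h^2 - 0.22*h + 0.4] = 6.68*h - 0.22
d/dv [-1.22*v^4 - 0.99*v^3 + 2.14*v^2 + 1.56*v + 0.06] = -4.88*v^3 - 2.97*v^2 + 4.28*v + 1.56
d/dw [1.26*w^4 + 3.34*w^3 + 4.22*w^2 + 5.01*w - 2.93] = 5.04*w^3 + 10.02*w^2 + 8.44*w + 5.01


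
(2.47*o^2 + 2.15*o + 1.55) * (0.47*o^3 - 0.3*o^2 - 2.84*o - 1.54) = 1.1609*o^5 + 0.2695*o^4 - 6.9313*o^3 - 10.3748*o^2 - 7.713*o - 2.387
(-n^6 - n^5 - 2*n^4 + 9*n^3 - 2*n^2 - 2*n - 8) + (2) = -n^6 - n^5 - 2*n^4 + 9*n^3 - 2*n^2 - 2*n - 6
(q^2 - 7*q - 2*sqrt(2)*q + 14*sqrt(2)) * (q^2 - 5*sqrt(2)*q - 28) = q^4 - 7*sqrt(2)*q^3 - 7*q^3 - 8*q^2 + 49*sqrt(2)*q^2 + 56*q + 56*sqrt(2)*q - 392*sqrt(2)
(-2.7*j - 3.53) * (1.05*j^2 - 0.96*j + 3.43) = -2.835*j^3 - 1.1145*j^2 - 5.8722*j - 12.1079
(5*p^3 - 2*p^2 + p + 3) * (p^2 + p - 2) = 5*p^5 + 3*p^4 - 11*p^3 + 8*p^2 + p - 6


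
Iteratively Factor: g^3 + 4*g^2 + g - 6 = (g + 2)*(g^2 + 2*g - 3) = (g - 1)*(g + 2)*(g + 3)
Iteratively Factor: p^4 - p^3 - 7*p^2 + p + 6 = (p - 1)*(p^3 - 7*p - 6) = (p - 3)*(p - 1)*(p^2 + 3*p + 2) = (p - 3)*(p - 1)*(p + 2)*(p + 1)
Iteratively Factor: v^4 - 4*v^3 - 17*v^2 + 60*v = (v + 4)*(v^3 - 8*v^2 + 15*v) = v*(v + 4)*(v^2 - 8*v + 15) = v*(v - 5)*(v + 4)*(v - 3)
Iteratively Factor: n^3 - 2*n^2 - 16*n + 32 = (n - 2)*(n^2 - 16) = (n - 2)*(n + 4)*(n - 4)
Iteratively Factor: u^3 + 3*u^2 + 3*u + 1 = (u + 1)*(u^2 + 2*u + 1) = (u + 1)^2*(u + 1)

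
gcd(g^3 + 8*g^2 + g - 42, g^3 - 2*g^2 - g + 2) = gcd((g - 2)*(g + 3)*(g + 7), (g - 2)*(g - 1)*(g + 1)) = g - 2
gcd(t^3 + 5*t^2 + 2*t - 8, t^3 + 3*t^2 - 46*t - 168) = t + 4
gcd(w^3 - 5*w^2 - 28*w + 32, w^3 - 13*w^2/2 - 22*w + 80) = w^2 - 4*w - 32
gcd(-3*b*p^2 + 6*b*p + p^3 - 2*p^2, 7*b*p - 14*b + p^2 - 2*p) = p - 2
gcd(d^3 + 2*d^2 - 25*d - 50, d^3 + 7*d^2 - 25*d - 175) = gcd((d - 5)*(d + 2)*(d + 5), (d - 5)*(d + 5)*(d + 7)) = d^2 - 25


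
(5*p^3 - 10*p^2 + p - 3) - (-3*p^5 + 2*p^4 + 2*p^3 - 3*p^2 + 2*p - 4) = 3*p^5 - 2*p^4 + 3*p^3 - 7*p^2 - p + 1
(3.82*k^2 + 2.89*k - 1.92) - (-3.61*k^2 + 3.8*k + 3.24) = 7.43*k^2 - 0.91*k - 5.16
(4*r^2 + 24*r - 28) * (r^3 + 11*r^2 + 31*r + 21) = 4*r^5 + 68*r^4 + 360*r^3 + 520*r^2 - 364*r - 588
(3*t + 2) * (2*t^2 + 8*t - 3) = 6*t^3 + 28*t^2 + 7*t - 6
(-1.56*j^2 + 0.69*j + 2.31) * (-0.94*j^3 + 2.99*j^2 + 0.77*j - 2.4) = 1.4664*j^5 - 5.313*j^4 - 1.3095*j^3 + 11.1822*j^2 + 0.1227*j - 5.544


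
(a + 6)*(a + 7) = a^2 + 13*a + 42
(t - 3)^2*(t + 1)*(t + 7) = t^4 + 2*t^3 - 32*t^2 + 30*t + 63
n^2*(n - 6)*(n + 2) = n^4 - 4*n^3 - 12*n^2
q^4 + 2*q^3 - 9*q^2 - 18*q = q*(q - 3)*(q + 2)*(q + 3)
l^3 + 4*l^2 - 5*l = l*(l - 1)*(l + 5)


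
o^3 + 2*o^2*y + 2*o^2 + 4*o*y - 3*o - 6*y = (o - 1)*(o + 3)*(o + 2*y)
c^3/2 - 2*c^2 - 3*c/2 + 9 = (c/2 + 1)*(c - 3)^2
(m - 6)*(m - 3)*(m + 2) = m^3 - 7*m^2 + 36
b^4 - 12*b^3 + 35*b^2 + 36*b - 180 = (b - 6)*(b - 5)*(b - 3)*(b + 2)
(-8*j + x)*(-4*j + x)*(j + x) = 32*j^3 + 20*j^2*x - 11*j*x^2 + x^3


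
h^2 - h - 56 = (h - 8)*(h + 7)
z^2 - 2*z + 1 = (z - 1)^2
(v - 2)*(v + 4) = v^2 + 2*v - 8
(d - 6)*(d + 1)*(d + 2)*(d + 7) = d^4 + 4*d^3 - 37*d^2 - 124*d - 84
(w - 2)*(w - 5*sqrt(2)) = w^2 - 5*sqrt(2)*w - 2*w + 10*sqrt(2)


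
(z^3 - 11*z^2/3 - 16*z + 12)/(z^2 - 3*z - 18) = z - 2/3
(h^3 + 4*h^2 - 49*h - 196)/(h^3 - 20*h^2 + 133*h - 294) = (h^2 + 11*h + 28)/(h^2 - 13*h + 42)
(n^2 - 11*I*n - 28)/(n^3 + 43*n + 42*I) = (n - 4*I)/(n^2 + 7*I*n - 6)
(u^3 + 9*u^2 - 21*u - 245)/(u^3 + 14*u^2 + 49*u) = (u - 5)/u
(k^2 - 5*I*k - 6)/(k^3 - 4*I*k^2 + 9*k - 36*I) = (k - 2*I)/(k^2 - I*k + 12)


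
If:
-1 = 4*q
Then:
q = -1/4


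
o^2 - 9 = (o - 3)*(o + 3)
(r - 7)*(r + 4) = r^2 - 3*r - 28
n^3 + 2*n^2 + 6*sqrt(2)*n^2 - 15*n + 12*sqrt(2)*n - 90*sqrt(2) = (n - 3)*(n + 5)*(n + 6*sqrt(2))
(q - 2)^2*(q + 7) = q^3 + 3*q^2 - 24*q + 28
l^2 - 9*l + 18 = (l - 6)*(l - 3)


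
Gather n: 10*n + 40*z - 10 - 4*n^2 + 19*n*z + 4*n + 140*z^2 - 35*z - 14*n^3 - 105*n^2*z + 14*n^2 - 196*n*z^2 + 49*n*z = -14*n^3 + n^2*(10 - 105*z) + n*(-196*z^2 + 68*z + 14) + 140*z^2 + 5*z - 10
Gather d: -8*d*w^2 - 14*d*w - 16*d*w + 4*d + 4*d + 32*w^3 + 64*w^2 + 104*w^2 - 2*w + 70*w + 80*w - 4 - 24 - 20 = d*(-8*w^2 - 30*w + 8) + 32*w^3 + 168*w^2 + 148*w - 48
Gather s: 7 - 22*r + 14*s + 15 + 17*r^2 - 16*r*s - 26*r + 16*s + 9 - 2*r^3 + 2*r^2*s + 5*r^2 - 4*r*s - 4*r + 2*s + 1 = -2*r^3 + 22*r^2 - 52*r + s*(2*r^2 - 20*r + 32) + 32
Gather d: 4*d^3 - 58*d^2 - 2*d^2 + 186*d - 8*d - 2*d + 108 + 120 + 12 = 4*d^3 - 60*d^2 + 176*d + 240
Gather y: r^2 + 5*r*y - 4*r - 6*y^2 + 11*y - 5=r^2 - 4*r - 6*y^2 + y*(5*r + 11) - 5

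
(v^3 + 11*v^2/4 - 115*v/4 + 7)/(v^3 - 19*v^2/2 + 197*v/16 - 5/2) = 4*(v^2 + 3*v - 28)/(4*v^2 - 37*v + 40)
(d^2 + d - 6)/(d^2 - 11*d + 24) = (d^2 + d - 6)/(d^2 - 11*d + 24)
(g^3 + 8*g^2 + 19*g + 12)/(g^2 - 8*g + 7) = (g^3 + 8*g^2 + 19*g + 12)/(g^2 - 8*g + 7)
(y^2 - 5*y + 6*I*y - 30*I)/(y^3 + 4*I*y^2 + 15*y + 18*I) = (y - 5)/(y^2 - 2*I*y + 3)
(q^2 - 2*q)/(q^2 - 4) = q/(q + 2)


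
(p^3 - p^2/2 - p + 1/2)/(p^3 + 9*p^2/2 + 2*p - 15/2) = (2*p^2 + p - 1)/(2*p^2 + 11*p + 15)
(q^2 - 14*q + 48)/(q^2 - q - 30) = (q - 8)/(q + 5)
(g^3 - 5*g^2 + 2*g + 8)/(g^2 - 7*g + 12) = (g^2 - g - 2)/(g - 3)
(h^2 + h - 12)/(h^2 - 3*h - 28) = (h - 3)/(h - 7)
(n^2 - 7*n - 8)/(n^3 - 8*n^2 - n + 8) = 1/(n - 1)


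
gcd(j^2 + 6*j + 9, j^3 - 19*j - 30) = j + 3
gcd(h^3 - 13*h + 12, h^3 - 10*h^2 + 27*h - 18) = h^2 - 4*h + 3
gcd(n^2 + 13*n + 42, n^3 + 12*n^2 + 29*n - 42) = n^2 + 13*n + 42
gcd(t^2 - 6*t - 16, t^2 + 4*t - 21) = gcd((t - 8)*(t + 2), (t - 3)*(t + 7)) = 1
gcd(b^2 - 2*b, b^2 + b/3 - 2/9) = 1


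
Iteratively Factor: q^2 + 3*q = (q)*(q + 3)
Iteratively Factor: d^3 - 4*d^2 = (d - 4)*(d^2) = d*(d - 4)*(d)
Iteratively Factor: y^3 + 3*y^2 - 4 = (y + 2)*(y^2 + y - 2) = (y + 2)^2*(y - 1)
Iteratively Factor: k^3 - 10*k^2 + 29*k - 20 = (k - 5)*(k^2 - 5*k + 4) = (k - 5)*(k - 1)*(k - 4)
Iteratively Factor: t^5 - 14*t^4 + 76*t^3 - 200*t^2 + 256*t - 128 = (t - 2)*(t^4 - 12*t^3 + 52*t^2 - 96*t + 64) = (t - 2)^2*(t^3 - 10*t^2 + 32*t - 32) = (t - 2)^3*(t^2 - 8*t + 16) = (t - 4)*(t - 2)^3*(t - 4)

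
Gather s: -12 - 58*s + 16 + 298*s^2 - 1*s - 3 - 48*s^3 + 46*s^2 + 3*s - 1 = -48*s^3 + 344*s^2 - 56*s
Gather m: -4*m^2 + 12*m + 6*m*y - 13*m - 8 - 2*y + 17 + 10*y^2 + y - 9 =-4*m^2 + m*(6*y - 1) + 10*y^2 - y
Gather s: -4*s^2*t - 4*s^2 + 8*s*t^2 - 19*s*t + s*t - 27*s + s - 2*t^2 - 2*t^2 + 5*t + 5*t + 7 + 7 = s^2*(-4*t - 4) + s*(8*t^2 - 18*t - 26) - 4*t^2 + 10*t + 14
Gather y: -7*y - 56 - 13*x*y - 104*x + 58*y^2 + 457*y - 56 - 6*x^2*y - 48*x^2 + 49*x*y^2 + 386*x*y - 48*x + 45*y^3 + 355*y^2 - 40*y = -48*x^2 - 152*x + 45*y^3 + y^2*(49*x + 413) + y*(-6*x^2 + 373*x + 410) - 112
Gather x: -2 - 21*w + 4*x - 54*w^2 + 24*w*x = -54*w^2 - 21*w + x*(24*w + 4) - 2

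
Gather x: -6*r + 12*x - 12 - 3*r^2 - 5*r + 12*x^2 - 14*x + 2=-3*r^2 - 11*r + 12*x^2 - 2*x - 10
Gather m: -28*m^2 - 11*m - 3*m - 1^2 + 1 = -28*m^2 - 14*m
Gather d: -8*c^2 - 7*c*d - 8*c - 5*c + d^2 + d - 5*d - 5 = -8*c^2 - 13*c + d^2 + d*(-7*c - 4) - 5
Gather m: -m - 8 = -m - 8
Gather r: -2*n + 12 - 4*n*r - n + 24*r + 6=-3*n + r*(24 - 4*n) + 18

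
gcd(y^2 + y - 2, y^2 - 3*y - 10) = y + 2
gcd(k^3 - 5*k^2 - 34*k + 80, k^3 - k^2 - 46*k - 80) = k^2 - 3*k - 40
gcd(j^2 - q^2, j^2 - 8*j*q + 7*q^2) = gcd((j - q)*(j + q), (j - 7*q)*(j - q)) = -j + q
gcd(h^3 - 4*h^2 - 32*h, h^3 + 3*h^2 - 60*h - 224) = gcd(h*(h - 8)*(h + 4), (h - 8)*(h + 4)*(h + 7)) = h^2 - 4*h - 32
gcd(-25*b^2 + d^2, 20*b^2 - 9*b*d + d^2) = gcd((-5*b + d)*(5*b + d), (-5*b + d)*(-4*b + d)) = 5*b - d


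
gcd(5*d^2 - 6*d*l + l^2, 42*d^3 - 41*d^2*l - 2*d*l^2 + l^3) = d - l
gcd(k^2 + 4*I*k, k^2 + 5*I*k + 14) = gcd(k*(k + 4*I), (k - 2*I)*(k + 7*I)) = 1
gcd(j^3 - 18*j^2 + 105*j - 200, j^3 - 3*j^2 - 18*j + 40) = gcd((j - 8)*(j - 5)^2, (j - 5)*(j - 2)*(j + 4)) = j - 5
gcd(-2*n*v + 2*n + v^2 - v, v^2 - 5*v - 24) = 1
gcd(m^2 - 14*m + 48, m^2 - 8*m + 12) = m - 6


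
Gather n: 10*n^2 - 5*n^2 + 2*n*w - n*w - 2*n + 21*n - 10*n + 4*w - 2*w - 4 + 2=5*n^2 + n*(w + 9) + 2*w - 2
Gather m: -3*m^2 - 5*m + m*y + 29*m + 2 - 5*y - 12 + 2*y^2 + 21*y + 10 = -3*m^2 + m*(y + 24) + 2*y^2 + 16*y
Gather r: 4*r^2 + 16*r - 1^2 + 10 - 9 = 4*r^2 + 16*r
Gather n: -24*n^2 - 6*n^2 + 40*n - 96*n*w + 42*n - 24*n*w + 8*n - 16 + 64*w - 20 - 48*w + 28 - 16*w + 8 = -30*n^2 + n*(90 - 120*w)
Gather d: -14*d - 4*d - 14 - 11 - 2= -18*d - 27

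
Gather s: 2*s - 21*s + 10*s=-9*s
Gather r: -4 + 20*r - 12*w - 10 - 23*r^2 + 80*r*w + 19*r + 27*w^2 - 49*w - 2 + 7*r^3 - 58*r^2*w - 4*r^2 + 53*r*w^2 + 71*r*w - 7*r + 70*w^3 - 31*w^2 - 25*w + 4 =7*r^3 + r^2*(-58*w - 27) + r*(53*w^2 + 151*w + 32) + 70*w^3 - 4*w^2 - 86*w - 12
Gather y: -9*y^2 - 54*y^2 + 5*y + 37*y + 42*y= -63*y^2 + 84*y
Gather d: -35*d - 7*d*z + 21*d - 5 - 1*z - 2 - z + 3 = d*(-7*z - 14) - 2*z - 4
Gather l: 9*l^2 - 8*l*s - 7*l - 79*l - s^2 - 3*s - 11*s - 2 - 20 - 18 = 9*l^2 + l*(-8*s - 86) - s^2 - 14*s - 40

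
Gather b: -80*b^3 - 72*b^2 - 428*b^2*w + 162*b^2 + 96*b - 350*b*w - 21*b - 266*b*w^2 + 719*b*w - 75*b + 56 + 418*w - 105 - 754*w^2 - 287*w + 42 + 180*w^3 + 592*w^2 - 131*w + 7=-80*b^3 + b^2*(90 - 428*w) + b*(-266*w^2 + 369*w) + 180*w^3 - 162*w^2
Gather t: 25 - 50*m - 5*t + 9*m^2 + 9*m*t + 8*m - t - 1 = 9*m^2 - 42*m + t*(9*m - 6) + 24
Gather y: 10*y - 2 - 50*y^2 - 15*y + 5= -50*y^2 - 5*y + 3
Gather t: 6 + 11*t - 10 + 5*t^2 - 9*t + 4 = 5*t^2 + 2*t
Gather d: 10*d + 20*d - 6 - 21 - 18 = 30*d - 45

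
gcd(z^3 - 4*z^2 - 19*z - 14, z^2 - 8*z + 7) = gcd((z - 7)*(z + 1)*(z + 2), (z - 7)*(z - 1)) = z - 7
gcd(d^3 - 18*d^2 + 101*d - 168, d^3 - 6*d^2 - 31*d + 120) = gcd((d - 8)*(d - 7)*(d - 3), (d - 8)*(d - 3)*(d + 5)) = d^2 - 11*d + 24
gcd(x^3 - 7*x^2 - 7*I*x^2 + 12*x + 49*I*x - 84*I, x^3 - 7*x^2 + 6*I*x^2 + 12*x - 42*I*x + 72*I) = x^2 - 7*x + 12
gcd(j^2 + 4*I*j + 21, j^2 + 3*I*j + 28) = j + 7*I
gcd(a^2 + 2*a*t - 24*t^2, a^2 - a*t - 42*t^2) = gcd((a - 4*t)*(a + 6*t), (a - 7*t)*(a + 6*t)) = a + 6*t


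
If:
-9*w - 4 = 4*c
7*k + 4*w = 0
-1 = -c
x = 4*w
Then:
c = 1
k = 32/63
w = -8/9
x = -32/9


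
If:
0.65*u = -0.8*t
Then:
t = -0.8125*u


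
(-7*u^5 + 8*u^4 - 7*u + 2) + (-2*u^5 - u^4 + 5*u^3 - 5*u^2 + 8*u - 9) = -9*u^5 + 7*u^4 + 5*u^3 - 5*u^2 + u - 7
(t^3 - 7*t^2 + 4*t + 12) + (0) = t^3 - 7*t^2 + 4*t + 12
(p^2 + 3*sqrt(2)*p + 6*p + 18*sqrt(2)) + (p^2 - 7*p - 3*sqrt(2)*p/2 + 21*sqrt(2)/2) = 2*p^2 - p + 3*sqrt(2)*p/2 + 57*sqrt(2)/2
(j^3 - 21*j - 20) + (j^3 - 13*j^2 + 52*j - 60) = 2*j^3 - 13*j^2 + 31*j - 80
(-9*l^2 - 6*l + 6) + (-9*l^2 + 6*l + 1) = 7 - 18*l^2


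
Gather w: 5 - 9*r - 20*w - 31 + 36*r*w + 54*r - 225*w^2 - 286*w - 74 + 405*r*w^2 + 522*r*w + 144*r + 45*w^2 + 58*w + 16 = 189*r + w^2*(405*r - 180) + w*(558*r - 248) - 84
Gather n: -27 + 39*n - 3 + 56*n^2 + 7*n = 56*n^2 + 46*n - 30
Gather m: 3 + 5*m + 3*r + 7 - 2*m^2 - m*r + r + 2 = -2*m^2 + m*(5 - r) + 4*r + 12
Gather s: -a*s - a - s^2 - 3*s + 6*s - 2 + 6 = -a - s^2 + s*(3 - a) + 4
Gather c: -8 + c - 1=c - 9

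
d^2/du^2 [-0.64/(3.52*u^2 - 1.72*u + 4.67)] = (15.859712*u^2 - 7.749632*u - 0.64*(7.04*u - 1.72)*(14.08*u - 3.44) + 21.041152)/(3.52*u^2 - 1.72*u + 4.67)^3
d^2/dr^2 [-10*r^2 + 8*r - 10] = -20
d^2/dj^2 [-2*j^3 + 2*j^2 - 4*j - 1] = 4 - 12*j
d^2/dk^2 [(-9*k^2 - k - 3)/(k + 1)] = -22/(k^3 + 3*k^2 + 3*k + 1)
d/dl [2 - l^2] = -2*l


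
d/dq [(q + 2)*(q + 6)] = 2*q + 8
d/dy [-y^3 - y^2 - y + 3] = -3*y^2 - 2*y - 1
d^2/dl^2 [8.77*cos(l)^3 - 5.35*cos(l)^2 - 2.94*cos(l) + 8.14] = -3.6375*cos(l) + 10.7*cos(2*l) - 19.7325*cos(3*l)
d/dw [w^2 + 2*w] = 2*w + 2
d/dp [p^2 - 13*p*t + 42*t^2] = 2*p - 13*t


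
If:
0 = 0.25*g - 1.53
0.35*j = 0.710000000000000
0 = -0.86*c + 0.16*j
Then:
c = 0.38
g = 6.12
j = 2.03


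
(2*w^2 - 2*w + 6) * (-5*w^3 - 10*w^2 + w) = -10*w^5 - 10*w^4 - 8*w^3 - 62*w^2 + 6*w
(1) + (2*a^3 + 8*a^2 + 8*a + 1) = 2*a^3 + 8*a^2 + 8*a + 2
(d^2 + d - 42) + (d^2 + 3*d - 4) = 2*d^2 + 4*d - 46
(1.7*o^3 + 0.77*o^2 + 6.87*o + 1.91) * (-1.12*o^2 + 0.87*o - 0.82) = -1.904*o^5 + 0.6166*o^4 - 8.4185*o^3 + 3.2063*o^2 - 3.9717*o - 1.5662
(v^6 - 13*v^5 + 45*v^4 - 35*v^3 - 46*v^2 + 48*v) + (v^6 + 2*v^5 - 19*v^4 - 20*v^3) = 2*v^6 - 11*v^5 + 26*v^4 - 55*v^3 - 46*v^2 + 48*v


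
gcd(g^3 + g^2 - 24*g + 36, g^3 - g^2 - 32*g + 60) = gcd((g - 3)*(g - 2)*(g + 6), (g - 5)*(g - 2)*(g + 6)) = g^2 + 4*g - 12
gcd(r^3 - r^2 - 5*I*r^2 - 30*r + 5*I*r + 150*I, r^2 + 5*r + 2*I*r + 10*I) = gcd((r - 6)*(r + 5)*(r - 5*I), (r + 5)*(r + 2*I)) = r + 5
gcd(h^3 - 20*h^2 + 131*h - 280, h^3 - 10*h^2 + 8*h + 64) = h - 8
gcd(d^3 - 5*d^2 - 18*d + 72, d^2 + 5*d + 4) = d + 4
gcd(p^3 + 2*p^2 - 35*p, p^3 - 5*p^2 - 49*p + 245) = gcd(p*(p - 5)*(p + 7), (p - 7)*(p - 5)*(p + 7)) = p^2 + 2*p - 35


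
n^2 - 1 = (n - 1)*(n + 1)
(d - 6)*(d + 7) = d^2 + d - 42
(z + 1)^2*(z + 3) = z^3 + 5*z^2 + 7*z + 3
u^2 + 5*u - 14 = (u - 2)*(u + 7)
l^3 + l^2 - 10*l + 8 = (l - 2)*(l - 1)*(l + 4)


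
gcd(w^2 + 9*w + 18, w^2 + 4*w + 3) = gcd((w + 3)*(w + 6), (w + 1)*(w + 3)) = w + 3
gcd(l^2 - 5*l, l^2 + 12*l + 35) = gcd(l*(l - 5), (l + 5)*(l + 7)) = 1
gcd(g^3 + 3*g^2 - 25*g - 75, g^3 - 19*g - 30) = g^2 - 2*g - 15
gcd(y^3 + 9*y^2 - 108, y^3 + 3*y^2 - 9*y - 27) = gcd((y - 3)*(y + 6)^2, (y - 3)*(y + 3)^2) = y - 3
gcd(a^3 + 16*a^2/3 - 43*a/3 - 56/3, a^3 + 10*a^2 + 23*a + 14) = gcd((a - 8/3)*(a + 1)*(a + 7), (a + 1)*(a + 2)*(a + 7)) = a^2 + 8*a + 7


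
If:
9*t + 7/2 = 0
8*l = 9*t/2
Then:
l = -7/32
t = -7/18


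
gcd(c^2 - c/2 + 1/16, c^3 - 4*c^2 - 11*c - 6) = 1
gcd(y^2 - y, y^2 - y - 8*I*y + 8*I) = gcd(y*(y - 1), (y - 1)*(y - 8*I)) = y - 1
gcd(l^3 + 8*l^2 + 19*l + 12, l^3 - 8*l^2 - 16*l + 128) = l + 4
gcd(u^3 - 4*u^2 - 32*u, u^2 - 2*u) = u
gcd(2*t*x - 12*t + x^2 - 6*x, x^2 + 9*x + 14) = 1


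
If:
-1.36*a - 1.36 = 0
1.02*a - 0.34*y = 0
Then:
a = -1.00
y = -3.00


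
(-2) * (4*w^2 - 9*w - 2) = -8*w^2 + 18*w + 4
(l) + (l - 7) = 2*l - 7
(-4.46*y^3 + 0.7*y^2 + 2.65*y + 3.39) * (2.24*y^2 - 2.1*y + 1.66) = -9.9904*y^5 + 10.934*y^4 - 2.9376*y^3 + 3.1906*y^2 - 2.72*y + 5.6274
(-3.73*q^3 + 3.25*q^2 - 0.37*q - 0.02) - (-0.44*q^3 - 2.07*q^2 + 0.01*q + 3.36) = -3.29*q^3 + 5.32*q^2 - 0.38*q - 3.38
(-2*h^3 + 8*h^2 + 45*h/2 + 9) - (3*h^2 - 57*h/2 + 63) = -2*h^3 + 5*h^2 + 51*h - 54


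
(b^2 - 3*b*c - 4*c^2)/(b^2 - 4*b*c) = (b + c)/b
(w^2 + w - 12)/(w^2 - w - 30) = (-w^2 - w + 12)/(-w^2 + w + 30)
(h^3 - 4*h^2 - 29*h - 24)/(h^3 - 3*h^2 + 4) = (h^2 - 5*h - 24)/(h^2 - 4*h + 4)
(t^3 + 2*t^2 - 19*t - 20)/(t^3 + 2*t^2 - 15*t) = (t^2 - 3*t - 4)/(t*(t - 3))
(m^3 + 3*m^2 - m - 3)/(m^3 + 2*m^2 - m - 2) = (m + 3)/(m + 2)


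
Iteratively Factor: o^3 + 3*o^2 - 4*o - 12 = (o - 2)*(o^2 + 5*o + 6) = (o - 2)*(o + 3)*(o + 2)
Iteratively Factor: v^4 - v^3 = (v)*(v^3 - v^2) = v^2*(v^2 - v) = v^3*(v - 1)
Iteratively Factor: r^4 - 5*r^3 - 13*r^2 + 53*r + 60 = (r + 3)*(r^3 - 8*r^2 + 11*r + 20) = (r - 5)*(r + 3)*(r^2 - 3*r - 4) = (r - 5)*(r + 1)*(r + 3)*(r - 4)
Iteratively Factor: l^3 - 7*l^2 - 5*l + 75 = (l - 5)*(l^2 - 2*l - 15) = (l - 5)^2*(l + 3)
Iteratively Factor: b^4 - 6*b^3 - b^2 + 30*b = (b - 5)*(b^3 - b^2 - 6*b) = (b - 5)*(b - 3)*(b^2 + 2*b) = (b - 5)*(b - 3)*(b + 2)*(b)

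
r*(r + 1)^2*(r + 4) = r^4 + 6*r^3 + 9*r^2 + 4*r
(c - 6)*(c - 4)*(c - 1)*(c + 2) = c^4 - 9*c^3 + 12*c^2 + 44*c - 48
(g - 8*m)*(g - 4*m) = g^2 - 12*g*m + 32*m^2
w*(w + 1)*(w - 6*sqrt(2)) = w^3 - 6*sqrt(2)*w^2 + w^2 - 6*sqrt(2)*w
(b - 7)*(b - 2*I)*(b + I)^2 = b^4 - 7*b^3 + 3*b^2 - 21*b + 2*I*b - 14*I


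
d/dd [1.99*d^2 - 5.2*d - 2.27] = 3.98*d - 5.2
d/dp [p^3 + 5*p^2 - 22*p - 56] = 3*p^2 + 10*p - 22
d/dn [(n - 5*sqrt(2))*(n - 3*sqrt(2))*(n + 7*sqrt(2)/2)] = 3*n^2 - 9*sqrt(2)*n - 26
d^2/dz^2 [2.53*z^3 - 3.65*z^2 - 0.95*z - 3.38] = 15.18*z - 7.3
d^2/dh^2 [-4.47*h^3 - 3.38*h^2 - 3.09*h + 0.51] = -26.82*h - 6.76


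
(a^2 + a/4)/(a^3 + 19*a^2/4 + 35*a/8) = 2*(4*a + 1)/(8*a^2 + 38*a + 35)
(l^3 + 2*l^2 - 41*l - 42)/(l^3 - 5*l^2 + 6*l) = (l^3 + 2*l^2 - 41*l - 42)/(l*(l^2 - 5*l + 6))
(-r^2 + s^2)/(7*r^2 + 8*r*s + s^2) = (-r + s)/(7*r + s)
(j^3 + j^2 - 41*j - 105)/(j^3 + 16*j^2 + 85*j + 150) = (j^2 - 4*j - 21)/(j^2 + 11*j + 30)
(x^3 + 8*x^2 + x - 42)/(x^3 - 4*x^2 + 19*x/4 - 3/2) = 4*(x^2 + 10*x + 21)/(4*x^2 - 8*x + 3)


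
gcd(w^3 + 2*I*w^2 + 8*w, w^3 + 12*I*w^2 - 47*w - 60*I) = w + 4*I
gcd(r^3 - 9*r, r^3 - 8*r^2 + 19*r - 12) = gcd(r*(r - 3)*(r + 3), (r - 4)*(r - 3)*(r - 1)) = r - 3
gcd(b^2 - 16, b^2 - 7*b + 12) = b - 4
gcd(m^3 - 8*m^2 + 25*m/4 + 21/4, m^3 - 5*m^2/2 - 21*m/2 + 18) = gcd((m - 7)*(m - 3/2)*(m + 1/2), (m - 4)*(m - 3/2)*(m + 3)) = m - 3/2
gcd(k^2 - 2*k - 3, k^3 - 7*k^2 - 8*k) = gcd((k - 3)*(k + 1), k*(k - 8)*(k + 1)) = k + 1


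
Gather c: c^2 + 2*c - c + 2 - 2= c^2 + c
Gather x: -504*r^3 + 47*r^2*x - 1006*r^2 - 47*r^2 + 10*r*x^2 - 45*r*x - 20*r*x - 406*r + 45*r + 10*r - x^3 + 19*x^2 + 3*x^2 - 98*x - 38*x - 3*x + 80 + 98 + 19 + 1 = -504*r^3 - 1053*r^2 - 351*r - x^3 + x^2*(10*r + 22) + x*(47*r^2 - 65*r - 139) + 198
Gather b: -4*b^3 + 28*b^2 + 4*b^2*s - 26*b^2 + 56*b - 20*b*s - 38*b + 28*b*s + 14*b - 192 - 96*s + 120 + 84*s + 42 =-4*b^3 + b^2*(4*s + 2) + b*(8*s + 32) - 12*s - 30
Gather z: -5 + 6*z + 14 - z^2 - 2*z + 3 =-z^2 + 4*z + 12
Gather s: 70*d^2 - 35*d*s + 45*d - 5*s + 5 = 70*d^2 + 45*d + s*(-35*d - 5) + 5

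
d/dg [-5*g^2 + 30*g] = 30 - 10*g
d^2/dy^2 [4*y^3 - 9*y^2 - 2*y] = 24*y - 18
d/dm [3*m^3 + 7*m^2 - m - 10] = 9*m^2 + 14*m - 1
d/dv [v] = 1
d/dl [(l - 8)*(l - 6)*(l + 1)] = 3*l^2 - 26*l + 34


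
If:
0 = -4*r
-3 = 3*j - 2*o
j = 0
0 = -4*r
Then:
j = 0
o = 3/2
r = 0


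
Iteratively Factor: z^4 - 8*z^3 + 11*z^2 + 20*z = (z - 5)*(z^3 - 3*z^2 - 4*z) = (z - 5)*(z - 4)*(z^2 + z) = z*(z - 5)*(z - 4)*(z + 1)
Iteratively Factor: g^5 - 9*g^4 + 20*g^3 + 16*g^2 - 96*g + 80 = (g - 2)*(g^4 - 7*g^3 + 6*g^2 + 28*g - 40) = (g - 5)*(g - 2)*(g^3 - 2*g^2 - 4*g + 8) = (g - 5)*(g - 2)^2*(g^2 - 4) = (g - 5)*(g - 2)^3*(g + 2)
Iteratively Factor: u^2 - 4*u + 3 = (u - 1)*(u - 3)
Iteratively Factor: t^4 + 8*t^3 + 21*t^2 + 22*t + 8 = (t + 1)*(t^3 + 7*t^2 + 14*t + 8) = (t + 1)*(t + 2)*(t^2 + 5*t + 4) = (t + 1)*(t + 2)*(t + 4)*(t + 1)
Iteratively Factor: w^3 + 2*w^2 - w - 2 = (w + 2)*(w^2 - 1) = (w - 1)*(w + 2)*(w + 1)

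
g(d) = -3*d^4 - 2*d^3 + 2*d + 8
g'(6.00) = -2806.00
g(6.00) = -4300.00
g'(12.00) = -21598.00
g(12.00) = -65632.00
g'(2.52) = -228.14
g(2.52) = -139.95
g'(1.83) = -91.64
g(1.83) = -34.24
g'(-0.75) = 3.69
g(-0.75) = 6.39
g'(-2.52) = 155.93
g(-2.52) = -86.02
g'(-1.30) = 18.22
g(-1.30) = 1.23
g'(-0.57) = 2.27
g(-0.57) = 6.91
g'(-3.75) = 550.44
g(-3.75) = -487.29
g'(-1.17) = 13.01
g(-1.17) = 3.24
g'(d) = -12*d^3 - 6*d^2 + 2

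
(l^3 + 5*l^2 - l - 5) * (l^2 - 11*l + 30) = l^5 - 6*l^4 - 26*l^3 + 156*l^2 + 25*l - 150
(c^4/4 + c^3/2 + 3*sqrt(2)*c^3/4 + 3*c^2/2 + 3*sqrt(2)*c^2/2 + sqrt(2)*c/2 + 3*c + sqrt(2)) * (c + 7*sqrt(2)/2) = c^5/4 + c^4/2 + 13*sqrt(2)*c^4/8 + 13*sqrt(2)*c^3/4 + 27*c^3/4 + 23*sqrt(2)*c^2/4 + 27*c^2/2 + 7*c/2 + 23*sqrt(2)*c/2 + 7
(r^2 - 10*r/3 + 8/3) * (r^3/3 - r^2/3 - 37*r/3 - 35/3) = r^5/3 - 13*r^4/9 - 31*r^3/3 + 257*r^2/9 + 6*r - 280/9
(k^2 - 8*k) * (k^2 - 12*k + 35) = k^4 - 20*k^3 + 131*k^2 - 280*k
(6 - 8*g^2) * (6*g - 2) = -48*g^3 + 16*g^2 + 36*g - 12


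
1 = 1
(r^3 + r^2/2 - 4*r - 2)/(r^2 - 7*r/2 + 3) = (2*r^2 + 5*r + 2)/(2*r - 3)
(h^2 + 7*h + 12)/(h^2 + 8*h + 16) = (h + 3)/(h + 4)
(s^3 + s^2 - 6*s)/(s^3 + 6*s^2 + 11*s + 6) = s*(s - 2)/(s^2 + 3*s + 2)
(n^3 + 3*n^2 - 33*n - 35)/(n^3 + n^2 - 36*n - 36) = (n^2 + 2*n - 35)/(n^2 - 36)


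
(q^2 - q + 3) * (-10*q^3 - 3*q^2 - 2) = -10*q^5 + 7*q^4 - 27*q^3 - 11*q^2 + 2*q - 6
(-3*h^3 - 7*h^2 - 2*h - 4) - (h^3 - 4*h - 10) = -4*h^3 - 7*h^2 + 2*h + 6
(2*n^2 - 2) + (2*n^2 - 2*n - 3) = 4*n^2 - 2*n - 5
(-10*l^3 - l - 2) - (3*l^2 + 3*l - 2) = -10*l^3 - 3*l^2 - 4*l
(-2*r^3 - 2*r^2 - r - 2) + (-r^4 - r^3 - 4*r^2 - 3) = -r^4 - 3*r^3 - 6*r^2 - r - 5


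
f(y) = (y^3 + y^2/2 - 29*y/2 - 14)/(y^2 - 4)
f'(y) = -2*y*(y^3 + y^2/2 - 29*y/2 - 14)/(y^2 - 4)^2 + (3*y^2 + y - 29/2)/(y^2 - 4) = (y^4 + 5*y^2/2 + 24*y + 58)/(y^4 - 8*y^2 + 16)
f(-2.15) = 15.34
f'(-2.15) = 101.48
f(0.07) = 3.76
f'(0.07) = 3.74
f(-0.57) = 1.57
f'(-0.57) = 3.35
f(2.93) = -5.90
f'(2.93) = 10.63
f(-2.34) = 6.68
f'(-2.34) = 20.90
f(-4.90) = -2.43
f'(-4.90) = 1.44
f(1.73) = 32.18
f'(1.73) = 114.33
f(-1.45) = -2.65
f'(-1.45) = 9.13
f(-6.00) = -3.91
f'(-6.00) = 1.27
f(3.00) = -5.20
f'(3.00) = 9.34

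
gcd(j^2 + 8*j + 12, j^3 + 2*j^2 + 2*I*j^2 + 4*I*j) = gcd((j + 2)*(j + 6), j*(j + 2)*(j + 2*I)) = j + 2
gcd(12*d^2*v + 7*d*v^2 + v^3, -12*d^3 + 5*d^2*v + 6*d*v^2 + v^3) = 12*d^2 + 7*d*v + v^2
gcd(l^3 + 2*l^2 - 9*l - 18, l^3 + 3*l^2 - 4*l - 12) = l^2 + 5*l + 6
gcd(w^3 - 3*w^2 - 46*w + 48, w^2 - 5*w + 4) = w - 1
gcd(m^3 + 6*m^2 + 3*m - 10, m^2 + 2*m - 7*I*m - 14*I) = m + 2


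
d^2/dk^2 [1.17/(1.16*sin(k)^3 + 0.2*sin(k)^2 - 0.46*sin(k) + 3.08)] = (28.338336*(0.114942528735632*sin(k) - 1.0*cos(k)^2 + 0.867816091954023)^2*cos(k)^2 + (0.479699999999999*sin(k) - 3.0537*sin(3*k) - 0.468*cos(2*k))*(1.16*sin(k)^3 + 0.2*sin(k)^2 - 0.46*sin(k) + 3.08))/(1.16*sin(k)^3 + 0.2*sin(k)^2 - 0.46*sin(k) + 3.08)^3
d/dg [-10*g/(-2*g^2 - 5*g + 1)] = 10*(-2*g^2 - 1)/(4*g^4 + 20*g^3 + 21*g^2 - 10*g + 1)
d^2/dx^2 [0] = 0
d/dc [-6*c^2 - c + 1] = -12*c - 1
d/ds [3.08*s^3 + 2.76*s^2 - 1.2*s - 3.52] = 9.24*s^2 + 5.52*s - 1.2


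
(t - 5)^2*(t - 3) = t^3 - 13*t^2 + 55*t - 75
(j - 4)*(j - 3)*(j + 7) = j^3 - 37*j + 84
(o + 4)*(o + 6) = o^2 + 10*o + 24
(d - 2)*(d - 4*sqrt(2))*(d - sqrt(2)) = d^3 - 5*sqrt(2)*d^2 - 2*d^2 + 8*d + 10*sqrt(2)*d - 16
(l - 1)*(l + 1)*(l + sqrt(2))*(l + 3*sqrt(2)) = l^4 + 4*sqrt(2)*l^3 + 5*l^2 - 4*sqrt(2)*l - 6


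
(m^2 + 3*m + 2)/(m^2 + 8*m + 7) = (m + 2)/(m + 7)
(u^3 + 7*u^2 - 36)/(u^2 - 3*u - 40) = (-u^3 - 7*u^2 + 36)/(-u^2 + 3*u + 40)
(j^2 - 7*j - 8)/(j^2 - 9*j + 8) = (j + 1)/(j - 1)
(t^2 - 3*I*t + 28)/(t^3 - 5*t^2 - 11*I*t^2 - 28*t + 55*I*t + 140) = (t + 4*I)/(t^2 - t*(5 + 4*I) + 20*I)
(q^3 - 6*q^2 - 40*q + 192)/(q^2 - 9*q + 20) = (q^2 - 2*q - 48)/(q - 5)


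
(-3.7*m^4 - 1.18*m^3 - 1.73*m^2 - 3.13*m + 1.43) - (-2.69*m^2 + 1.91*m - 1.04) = -3.7*m^4 - 1.18*m^3 + 0.96*m^2 - 5.04*m + 2.47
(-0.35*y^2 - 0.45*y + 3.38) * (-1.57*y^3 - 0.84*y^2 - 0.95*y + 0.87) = 0.5495*y^5 + 1.0005*y^4 - 4.5961*y^3 - 2.7162*y^2 - 3.6025*y + 2.9406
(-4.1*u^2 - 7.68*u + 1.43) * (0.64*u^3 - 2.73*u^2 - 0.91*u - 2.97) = -2.624*u^5 + 6.2778*u^4 + 25.6126*u^3 + 15.2619*u^2 + 21.5083*u - 4.2471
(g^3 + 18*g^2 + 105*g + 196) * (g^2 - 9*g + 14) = g^5 + 9*g^4 - 43*g^3 - 497*g^2 - 294*g + 2744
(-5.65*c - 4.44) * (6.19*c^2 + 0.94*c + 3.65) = -34.9735*c^3 - 32.7946*c^2 - 24.7961*c - 16.206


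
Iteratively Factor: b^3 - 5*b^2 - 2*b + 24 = (b - 3)*(b^2 - 2*b - 8) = (b - 3)*(b + 2)*(b - 4)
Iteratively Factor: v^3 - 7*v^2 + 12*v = (v - 4)*(v^2 - 3*v) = v*(v - 4)*(v - 3)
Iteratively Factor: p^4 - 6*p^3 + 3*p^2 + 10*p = (p - 5)*(p^3 - p^2 - 2*p) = (p - 5)*(p + 1)*(p^2 - 2*p) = (p - 5)*(p - 2)*(p + 1)*(p)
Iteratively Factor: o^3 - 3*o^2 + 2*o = (o - 2)*(o^2 - o) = (o - 2)*(o - 1)*(o)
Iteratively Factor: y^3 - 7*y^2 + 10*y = (y - 2)*(y^2 - 5*y) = (y - 5)*(y - 2)*(y)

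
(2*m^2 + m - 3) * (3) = 6*m^2 + 3*m - 9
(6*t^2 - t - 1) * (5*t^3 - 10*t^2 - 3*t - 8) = 30*t^5 - 65*t^4 - 13*t^3 - 35*t^2 + 11*t + 8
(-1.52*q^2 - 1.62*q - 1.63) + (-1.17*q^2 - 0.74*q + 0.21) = -2.69*q^2 - 2.36*q - 1.42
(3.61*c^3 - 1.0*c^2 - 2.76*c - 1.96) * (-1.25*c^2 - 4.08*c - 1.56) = -4.5125*c^5 - 13.4788*c^4 + 1.8984*c^3 + 15.2708*c^2 + 12.3024*c + 3.0576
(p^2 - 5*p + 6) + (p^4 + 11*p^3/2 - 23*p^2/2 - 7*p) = p^4 + 11*p^3/2 - 21*p^2/2 - 12*p + 6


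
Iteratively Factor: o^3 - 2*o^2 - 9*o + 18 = (o + 3)*(o^2 - 5*o + 6) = (o - 2)*(o + 3)*(o - 3)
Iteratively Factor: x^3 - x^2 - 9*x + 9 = (x - 1)*(x^2 - 9) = (x - 3)*(x - 1)*(x + 3)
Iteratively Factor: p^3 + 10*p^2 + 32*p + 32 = (p + 4)*(p^2 + 6*p + 8) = (p + 2)*(p + 4)*(p + 4)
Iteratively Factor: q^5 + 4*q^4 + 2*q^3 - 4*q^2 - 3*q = (q - 1)*(q^4 + 5*q^3 + 7*q^2 + 3*q) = q*(q - 1)*(q^3 + 5*q^2 + 7*q + 3) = q*(q - 1)*(q + 1)*(q^2 + 4*q + 3) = q*(q - 1)*(q + 1)*(q + 3)*(q + 1)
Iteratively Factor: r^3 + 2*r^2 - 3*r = (r - 1)*(r^2 + 3*r) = (r - 1)*(r + 3)*(r)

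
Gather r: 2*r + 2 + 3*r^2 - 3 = 3*r^2 + 2*r - 1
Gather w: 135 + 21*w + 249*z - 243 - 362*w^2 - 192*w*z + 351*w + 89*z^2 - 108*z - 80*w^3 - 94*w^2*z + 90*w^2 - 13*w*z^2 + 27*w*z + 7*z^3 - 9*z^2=-80*w^3 + w^2*(-94*z - 272) + w*(-13*z^2 - 165*z + 372) + 7*z^3 + 80*z^2 + 141*z - 108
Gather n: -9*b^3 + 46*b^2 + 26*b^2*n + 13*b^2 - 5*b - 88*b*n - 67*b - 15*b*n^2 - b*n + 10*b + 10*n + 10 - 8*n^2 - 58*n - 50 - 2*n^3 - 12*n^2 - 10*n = -9*b^3 + 59*b^2 - 62*b - 2*n^3 + n^2*(-15*b - 20) + n*(26*b^2 - 89*b - 58) - 40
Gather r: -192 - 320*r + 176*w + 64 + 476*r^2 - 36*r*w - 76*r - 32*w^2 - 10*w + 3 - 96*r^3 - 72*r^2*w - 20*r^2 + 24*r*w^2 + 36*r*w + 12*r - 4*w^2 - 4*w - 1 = -96*r^3 + r^2*(456 - 72*w) + r*(24*w^2 - 384) - 36*w^2 + 162*w - 126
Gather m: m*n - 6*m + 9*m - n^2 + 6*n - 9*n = m*(n + 3) - n^2 - 3*n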